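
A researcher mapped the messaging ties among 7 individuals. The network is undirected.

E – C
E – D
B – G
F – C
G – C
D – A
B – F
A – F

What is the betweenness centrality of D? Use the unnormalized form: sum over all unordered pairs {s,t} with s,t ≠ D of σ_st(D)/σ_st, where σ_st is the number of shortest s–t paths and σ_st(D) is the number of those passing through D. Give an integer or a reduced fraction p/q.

1

Pairs whose geodesics pass through D — A–E: 1.
All other pairs contribute 0.
Summing the contributions gives betweenness(D) = 1.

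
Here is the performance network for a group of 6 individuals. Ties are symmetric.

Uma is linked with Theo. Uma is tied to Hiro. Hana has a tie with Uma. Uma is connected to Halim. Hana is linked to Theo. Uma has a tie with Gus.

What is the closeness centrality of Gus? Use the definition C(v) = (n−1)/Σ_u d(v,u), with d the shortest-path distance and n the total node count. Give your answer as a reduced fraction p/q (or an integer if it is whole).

Distances from Gus: Halim:2, Hana:2, Hiro:2, Theo:2, Uma:1. Sum = 9.
n = 6, so closeness = 5/9.

5/9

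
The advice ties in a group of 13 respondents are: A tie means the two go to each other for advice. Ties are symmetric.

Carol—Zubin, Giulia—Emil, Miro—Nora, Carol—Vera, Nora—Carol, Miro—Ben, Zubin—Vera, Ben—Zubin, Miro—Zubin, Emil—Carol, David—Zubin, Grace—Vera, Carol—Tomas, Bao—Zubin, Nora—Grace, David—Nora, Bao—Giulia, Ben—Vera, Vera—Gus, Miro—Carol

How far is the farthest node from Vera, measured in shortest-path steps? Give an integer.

Distances from Vera: Bao:2, Ben:1, Carol:1, David:2, Emil:2, Giulia:3, Grace:1, Gus:1, Miro:2, Nora:2, Tomas:2, Zubin:1.
The largest is 3 (to Giulia), so the eccentricity of Vera is 3.

3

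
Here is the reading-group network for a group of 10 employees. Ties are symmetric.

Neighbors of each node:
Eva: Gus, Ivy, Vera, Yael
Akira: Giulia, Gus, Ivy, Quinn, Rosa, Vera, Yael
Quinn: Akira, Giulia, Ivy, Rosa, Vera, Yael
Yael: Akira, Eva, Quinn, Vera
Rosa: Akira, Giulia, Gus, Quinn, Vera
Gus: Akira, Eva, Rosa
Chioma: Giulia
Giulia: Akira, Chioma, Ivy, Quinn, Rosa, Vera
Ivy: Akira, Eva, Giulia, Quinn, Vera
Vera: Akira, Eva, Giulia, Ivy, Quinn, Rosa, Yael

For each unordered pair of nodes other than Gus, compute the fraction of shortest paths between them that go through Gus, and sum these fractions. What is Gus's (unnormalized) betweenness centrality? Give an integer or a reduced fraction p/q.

Pairs whose geodesics pass through Gus — Eva–Akira: 1/4; Eva–Rosa: 1/2.
All other pairs contribute 0.
Summing the contributions gives betweenness(Gus) = 3/4.

3/4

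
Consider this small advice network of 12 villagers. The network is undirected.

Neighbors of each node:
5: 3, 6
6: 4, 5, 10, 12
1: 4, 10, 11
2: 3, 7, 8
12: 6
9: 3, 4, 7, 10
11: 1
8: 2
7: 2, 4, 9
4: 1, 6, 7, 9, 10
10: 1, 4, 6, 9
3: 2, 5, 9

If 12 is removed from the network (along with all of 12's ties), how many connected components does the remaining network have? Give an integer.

1

12's neighbors (6) remain reachable from one another through other ties, so the rest of the network stays in one piece.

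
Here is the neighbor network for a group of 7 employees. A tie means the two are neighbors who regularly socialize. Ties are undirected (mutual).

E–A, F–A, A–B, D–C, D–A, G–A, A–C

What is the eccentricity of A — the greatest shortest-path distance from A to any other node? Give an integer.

Distances from A: B:1, C:1, D:1, E:1, F:1, G:1.
The largest is 1 (to B, D, G, C, E, and F), so the eccentricity of A is 1.

1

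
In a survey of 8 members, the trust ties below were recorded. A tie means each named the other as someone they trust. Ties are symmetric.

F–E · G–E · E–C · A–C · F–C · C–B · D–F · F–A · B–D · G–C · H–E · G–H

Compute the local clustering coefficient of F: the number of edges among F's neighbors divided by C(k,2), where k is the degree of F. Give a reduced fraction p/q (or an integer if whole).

F's neighbors: A, C, D, and E (k = 4).
Possible neighbor pairs: C(4,2) = 6. Edges among them: A–C, C–E → e = 2.
Clustering(F) = 2/6 = 1/3.

1/3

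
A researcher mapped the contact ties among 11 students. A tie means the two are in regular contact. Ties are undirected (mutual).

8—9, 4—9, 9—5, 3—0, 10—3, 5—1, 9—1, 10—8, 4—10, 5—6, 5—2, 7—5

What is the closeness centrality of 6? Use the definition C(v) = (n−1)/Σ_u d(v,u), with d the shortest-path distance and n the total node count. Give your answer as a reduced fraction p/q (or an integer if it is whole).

1/3

Distances from 6: 0:6, 1:2, 2:2, 3:5, 4:3, 5:1, 7:2, 8:3, 9:2, 10:4. Sum = 30.
n = 11, so closeness = 10/30 = 1/3.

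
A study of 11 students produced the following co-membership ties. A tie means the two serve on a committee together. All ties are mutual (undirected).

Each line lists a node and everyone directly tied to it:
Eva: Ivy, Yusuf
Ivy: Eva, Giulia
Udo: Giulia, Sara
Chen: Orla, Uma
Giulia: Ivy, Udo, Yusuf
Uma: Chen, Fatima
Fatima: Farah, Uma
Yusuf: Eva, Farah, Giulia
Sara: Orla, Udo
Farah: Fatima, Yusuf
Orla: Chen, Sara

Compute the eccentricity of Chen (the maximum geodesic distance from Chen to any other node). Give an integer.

5

Distances from Chen: Eva:5, Farah:3, Fatima:2, Giulia:4, Ivy:5, Orla:1, Sara:2, Udo:3, Uma:1, Yusuf:4.
The largest is 5 (to Eva and Ivy), so the eccentricity of Chen is 5.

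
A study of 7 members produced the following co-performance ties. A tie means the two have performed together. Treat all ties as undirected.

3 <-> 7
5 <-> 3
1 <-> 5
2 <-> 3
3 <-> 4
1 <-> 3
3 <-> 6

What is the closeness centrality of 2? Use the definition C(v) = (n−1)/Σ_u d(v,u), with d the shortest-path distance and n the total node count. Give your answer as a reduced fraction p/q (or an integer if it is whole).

Distances from 2: 1:2, 3:1, 4:2, 5:2, 6:2, 7:2. Sum = 11.
n = 7, so closeness = 6/11.

6/11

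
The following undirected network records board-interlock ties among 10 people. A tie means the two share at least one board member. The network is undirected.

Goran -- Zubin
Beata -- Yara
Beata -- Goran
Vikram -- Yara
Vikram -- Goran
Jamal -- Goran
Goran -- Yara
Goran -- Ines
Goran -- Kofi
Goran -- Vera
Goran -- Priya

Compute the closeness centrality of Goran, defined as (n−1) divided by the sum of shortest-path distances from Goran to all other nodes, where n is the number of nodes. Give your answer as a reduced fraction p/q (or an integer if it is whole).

1

Distances from Goran: Beata:1, Ines:1, Jamal:1, Kofi:1, Priya:1, Vera:1, Vikram:1, Yara:1, Zubin:1. Sum = 9.
n = 10, so closeness = 9/9 = 1.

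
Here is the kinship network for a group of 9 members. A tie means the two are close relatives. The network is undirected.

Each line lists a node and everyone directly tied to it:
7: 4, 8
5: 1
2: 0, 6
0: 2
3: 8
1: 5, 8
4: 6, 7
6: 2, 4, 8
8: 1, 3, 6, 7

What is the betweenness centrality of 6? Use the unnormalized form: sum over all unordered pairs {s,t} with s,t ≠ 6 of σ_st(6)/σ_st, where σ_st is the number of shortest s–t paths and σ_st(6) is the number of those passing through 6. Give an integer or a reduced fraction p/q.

Pairs whose geodesics pass through 6 — 4–5: 1/2; 4–3: 1/2; 4–1: 1/2; 4–0: 1; 4–8: 1/2; 4–2: 1; 5–0: 1; 5–2: 1; 7–0: 2/2; 7–2: 2/2; 3–0: 1; 3–2: 1; 1–0: 1; 1–2: 1 … (+2 more pairs).
All other pairs contribute 0.
Summing the contributions gives betweenness(6) = 14.

14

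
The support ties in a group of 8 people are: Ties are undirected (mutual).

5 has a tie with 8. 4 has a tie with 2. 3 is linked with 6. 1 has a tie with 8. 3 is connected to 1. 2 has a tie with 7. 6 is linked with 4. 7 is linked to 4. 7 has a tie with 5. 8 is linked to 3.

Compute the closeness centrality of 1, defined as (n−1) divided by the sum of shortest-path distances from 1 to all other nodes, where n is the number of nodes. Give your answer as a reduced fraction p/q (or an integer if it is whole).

Distances from 1: 2:4, 3:1, 4:3, 5:2, 6:2, 7:3, 8:1. Sum = 16.
n = 8, so closeness = 7/16.

7/16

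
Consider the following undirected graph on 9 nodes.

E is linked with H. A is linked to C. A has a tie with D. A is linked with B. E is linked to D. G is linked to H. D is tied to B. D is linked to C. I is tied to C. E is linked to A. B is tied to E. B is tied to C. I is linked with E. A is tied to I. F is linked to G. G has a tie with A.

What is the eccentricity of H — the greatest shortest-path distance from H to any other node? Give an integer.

Distances from H: A:2, B:2, C:3, D:2, E:1, F:2, G:1, I:2.
The largest is 3 (to C), so the eccentricity of H is 3.

3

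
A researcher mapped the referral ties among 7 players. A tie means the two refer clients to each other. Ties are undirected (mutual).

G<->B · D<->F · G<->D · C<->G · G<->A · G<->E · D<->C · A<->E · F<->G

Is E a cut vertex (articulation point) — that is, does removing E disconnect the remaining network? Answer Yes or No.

Even without E, every remaining node can still reach every other (the residual graph is connected), so E is not a cut vertex.

No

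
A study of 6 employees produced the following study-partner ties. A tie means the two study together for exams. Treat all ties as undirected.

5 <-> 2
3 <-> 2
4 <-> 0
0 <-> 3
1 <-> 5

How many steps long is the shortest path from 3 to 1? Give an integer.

3

One shortest route is 3 – 2 – 5 – 1, which uses 3 edges, and at distance 2 from 3 we only reach {4, 5}, which does not include 1. So d(3,1) = 3.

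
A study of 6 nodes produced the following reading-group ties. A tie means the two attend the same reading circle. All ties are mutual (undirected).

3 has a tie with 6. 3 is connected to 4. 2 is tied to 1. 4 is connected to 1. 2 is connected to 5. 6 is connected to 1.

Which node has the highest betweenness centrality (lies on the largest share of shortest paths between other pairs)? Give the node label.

1

Unnormalized betweenness of each node: 1:13/2, 2:4, 3:1/2, 4:3/2, 5:0, 6:3/2.
1 has the largest value, 13/2, making it the main broker — the node through which the most shortest paths run.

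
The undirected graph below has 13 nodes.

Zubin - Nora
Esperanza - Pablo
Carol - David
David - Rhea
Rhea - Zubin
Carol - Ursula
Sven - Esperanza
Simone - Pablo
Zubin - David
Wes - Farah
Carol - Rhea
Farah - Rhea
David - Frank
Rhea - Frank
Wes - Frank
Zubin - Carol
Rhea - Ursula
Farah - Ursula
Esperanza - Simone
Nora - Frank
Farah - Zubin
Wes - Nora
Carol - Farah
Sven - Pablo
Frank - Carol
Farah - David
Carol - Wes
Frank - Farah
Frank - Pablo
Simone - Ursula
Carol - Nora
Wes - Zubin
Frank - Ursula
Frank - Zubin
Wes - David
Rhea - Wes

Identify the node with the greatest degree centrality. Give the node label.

Frank

Degrees — Carol:8, David:6, Esperanza:3, Farah:7, Frank:9, Nora:4, Pablo:4, Rhea:7, Simone:3, Sven:2, Ursula:5, Wes:7, Zubin:7.
The maximum is 9, attained only by Frank.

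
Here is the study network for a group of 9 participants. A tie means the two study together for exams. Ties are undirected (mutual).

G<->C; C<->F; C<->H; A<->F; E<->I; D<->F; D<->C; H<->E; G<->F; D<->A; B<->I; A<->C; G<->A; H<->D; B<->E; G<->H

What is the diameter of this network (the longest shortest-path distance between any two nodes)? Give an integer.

4

Eccentricity of each node (its greatest distance to any other): A:4, B:4, C:3, D:3, E:3, F:4, G:3, H:2, I:4.
The maximum eccentricity is 4, realized for instance by the pair F–I via F – C – H – E – I. So the diameter is 4.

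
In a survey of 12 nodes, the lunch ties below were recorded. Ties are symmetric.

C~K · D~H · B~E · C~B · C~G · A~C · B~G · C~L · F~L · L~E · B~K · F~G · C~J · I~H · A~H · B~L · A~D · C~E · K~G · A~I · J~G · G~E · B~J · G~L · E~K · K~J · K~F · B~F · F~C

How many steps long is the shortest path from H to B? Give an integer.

One shortest route is H – A – C – B, which uses 3 edges, and at distance 2 from H we only reach {C}, which does not include B. So d(H,B) = 3.

3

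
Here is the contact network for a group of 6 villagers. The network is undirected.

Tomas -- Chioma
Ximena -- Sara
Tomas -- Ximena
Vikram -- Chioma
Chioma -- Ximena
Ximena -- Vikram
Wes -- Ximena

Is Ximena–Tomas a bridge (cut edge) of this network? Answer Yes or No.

Even without that edge, Ximena still reaches Tomas via Ximena – Chioma – Tomas, so the network stays connected. Not a bridge.

No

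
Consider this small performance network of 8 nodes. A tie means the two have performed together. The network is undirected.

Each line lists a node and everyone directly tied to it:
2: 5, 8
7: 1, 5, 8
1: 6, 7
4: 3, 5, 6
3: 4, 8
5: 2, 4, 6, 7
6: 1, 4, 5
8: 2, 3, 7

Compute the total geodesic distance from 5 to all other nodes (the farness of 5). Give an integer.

10

Distances from 5: 1:2, 2:1, 3:2, 4:1, 6:1, 7:1, 8:2.
Sum = 2 + 1 + 2 + 1 + 1 + 1 + 2 = 10.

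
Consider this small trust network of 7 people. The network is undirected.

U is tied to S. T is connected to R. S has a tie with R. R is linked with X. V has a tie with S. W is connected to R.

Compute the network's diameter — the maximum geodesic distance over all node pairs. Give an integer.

Eccentricity of each node (its greatest distance to any other): R:2, S:2, T:3, U:3, V:3, W:3, X:3.
The maximum eccentricity is 3, realized for instance by the pair V–X via V – S – R – X. So the diameter is 3.

3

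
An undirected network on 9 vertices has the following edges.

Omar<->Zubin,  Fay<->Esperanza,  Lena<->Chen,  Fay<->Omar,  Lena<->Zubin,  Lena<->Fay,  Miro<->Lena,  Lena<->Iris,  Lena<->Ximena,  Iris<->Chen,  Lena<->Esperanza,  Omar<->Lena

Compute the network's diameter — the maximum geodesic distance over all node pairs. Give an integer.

Eccentricity of each node (its greatest distance to any other): Chen:2, Esperanza:2, Fay:2, Iris:2, Lena:1, Miro:2, Omar:2, Ximena:2, Zubin:2.
The maximum eccentricity is 2, realized for instance by the pair Iris–Zubin via Iris – Lena – Zubin. So the diameter is 2.

2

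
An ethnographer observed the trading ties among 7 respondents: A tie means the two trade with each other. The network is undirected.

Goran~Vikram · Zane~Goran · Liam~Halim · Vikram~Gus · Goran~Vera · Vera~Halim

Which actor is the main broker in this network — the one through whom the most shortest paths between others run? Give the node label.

Goran

Unnormalized betweenness of each node: Goran:11, Gus:0, Halim:5, Liam:0, Vera:8, Vikram:5, Zane:0.
Goran has the largest value, 11, making it the main broker — the node through which the most shortest paths run.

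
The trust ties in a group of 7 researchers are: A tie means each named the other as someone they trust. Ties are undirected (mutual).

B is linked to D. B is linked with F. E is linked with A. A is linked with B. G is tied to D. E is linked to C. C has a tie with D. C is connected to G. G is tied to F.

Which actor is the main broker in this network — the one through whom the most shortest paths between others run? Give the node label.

Unnormalized betweenness of each node: A:3/2, B:11/3, C:17/6, D:11/6, E:4/3, F:5/6, G:2.
B has the largest value, 11/3, making it the main broker — the node through which the most shortest paths run.

B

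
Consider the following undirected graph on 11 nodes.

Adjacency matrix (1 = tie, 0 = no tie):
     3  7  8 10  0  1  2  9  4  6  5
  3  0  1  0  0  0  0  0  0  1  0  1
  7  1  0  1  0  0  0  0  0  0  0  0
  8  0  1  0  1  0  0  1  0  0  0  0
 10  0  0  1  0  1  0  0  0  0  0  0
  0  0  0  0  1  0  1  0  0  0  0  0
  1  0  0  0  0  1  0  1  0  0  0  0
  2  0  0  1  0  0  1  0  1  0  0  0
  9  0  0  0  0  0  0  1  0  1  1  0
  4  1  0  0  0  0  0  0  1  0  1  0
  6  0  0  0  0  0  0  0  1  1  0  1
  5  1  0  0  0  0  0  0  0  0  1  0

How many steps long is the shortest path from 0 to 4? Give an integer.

One shortest route is 0 – 1 – 2 – 9 – 4, which uses 4 edges, and at distance 3 from 0 we only reach {7, 9}, which does not include 4. So d(0,4) = 4.

4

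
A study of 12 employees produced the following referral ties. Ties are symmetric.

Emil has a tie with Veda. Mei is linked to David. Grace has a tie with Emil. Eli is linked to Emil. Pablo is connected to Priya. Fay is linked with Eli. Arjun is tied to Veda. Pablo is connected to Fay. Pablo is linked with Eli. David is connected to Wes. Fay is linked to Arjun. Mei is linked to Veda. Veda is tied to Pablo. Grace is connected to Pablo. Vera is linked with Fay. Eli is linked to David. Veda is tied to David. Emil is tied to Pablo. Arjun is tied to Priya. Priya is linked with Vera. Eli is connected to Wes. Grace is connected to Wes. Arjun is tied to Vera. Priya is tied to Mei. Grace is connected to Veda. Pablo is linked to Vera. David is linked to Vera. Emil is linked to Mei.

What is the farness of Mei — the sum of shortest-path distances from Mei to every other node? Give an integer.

19

Distances from Mei: Arjun:2, David:1, Eli:2, Emil:1, Fay:3, Grace:2, Pablo:2, Priya:1, Veda:1, Vera:2, Wes:2.
Sum = 2 + 1 + 2 + 1 + 3 + 2 + 2 + 1 + 1 + 2 + 2 = 19.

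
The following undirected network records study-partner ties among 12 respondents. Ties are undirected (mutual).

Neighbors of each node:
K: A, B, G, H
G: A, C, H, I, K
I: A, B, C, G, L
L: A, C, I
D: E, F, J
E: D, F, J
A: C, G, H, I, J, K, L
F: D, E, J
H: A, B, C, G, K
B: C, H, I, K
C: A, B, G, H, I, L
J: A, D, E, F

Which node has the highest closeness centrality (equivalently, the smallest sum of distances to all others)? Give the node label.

Farness (sum of distances to all others) for each node — A:15, B:25, C:19, D:27, E:27, F:27, G:20, H:20, I:20, J:19, K:21, L:22.
The smallest farness is 15, for A, so A has the highest closeness.

A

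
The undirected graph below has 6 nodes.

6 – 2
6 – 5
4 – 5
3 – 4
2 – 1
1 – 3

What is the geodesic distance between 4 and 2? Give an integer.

3

One shortest route is 4 – 5 – 6 – 2, which uses 3 edges, and at distance 2 from 4 we only reach {1, 6}, which does not include 2. So d(4,2) = 3.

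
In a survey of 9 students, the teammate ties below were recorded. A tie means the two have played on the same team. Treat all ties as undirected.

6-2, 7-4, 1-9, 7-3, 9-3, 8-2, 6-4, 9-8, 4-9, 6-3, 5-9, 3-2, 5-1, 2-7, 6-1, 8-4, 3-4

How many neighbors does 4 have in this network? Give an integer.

4 is directly tied to 3, 6, 7, 8, and 9. That is 5 neighbors, so the degree of 4 is 5.

5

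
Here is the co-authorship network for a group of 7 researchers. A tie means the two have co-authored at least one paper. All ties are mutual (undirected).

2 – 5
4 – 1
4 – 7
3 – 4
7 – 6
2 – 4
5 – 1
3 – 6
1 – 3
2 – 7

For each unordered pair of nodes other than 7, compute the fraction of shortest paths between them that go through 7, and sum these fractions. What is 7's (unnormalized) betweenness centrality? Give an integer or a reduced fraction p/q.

Pairs whose geodesics pass through 7 — 2–6: 1; 5–6: 1/2; 6–4: 1/2.
All other pairs contribute 0.
Summing the contributions gives betweenness(7) = 2.

2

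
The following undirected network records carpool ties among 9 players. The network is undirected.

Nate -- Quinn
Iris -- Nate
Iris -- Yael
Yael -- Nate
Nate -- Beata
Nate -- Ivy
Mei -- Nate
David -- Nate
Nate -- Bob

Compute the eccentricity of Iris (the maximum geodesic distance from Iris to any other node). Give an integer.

2

Distances from Iris: Beata:2, Bob:2, David:2, Ivy:2, Mei:2, Nate:1, Quinn:2, Yael:1.
The largest is 2 (to Ivy, David, Bob, Quinn, Mei, and Beata), so the eccentricity of Iris is 2.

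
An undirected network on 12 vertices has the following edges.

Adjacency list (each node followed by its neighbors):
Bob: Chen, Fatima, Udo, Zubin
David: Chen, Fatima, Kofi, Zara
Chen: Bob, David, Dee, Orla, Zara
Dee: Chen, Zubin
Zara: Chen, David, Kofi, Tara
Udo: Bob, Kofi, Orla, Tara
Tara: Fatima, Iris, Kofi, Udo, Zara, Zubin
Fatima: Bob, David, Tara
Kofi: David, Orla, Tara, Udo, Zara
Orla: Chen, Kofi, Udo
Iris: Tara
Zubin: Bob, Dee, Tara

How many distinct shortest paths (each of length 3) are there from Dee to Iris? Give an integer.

The shortest distance is 3, and the only length-3 path is Dee–Zubin–Tara–Iris. So there is exactly 1 shortest path.

1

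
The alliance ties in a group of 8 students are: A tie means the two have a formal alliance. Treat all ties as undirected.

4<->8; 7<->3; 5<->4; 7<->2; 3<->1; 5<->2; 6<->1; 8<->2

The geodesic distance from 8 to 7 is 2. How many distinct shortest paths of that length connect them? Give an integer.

1

The shortest distance is 2, and the only length-2 path is 8–2–7. So there is exactly 1 shortest path.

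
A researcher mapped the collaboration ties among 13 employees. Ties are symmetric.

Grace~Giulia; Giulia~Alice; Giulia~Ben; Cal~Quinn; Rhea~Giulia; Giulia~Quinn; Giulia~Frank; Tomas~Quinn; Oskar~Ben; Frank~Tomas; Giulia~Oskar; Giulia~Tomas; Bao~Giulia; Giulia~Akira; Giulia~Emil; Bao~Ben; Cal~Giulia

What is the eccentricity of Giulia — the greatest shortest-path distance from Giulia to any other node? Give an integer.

Distances from Giulia: Akira:1, Alice:1, Bao:1, Ben:1, Cal:1, Emil:1, Frank:1, Grace:1, Oskar:1, Quinn:1, Rhea:1, Tomas:1.
The largest is 1 (to Cal, Ben, Bao, Quinn, Emil, Frank, Akira, Grace, Oskar, Alice, Tomas, and Rhea), so the eccentricity of Giulia is 1.

1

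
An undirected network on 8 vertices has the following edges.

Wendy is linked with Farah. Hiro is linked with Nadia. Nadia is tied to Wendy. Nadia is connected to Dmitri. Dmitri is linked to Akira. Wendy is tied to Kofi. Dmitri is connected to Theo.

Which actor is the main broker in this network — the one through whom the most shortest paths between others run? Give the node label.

Unnormalized betweenness of each node: Akira:0, Dmitri:11, Farah:0, Hiro:0, Kofi:0, Nadia:15, Theo:0, Wendy:11.
Nadia has the largest value, 15, making it the main broker — the node through which the most shortest paths run.

Nadia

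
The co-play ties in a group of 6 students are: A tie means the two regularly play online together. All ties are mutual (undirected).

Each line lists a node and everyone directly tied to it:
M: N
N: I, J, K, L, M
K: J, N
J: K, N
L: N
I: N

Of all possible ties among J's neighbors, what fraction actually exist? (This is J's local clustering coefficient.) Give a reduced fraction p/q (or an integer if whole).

J's neighbors: K and N (k = 2).
Possible neighbor pairs: C(2,2) = 1. Edges among them: K–N → e = 1.
Clustering(J) = 1/1.

1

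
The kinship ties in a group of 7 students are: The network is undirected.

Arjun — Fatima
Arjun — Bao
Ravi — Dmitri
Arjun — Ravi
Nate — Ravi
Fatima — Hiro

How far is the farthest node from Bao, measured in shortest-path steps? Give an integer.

3

Distances from Bao: Arjun:1, Dmitri:3, Fatima:2, Hiro:3, Nate:3, Ravi:2.
The largest is 3 (to Hiro, Nate, and Dmitri), so the eccentricity of Bao is 3.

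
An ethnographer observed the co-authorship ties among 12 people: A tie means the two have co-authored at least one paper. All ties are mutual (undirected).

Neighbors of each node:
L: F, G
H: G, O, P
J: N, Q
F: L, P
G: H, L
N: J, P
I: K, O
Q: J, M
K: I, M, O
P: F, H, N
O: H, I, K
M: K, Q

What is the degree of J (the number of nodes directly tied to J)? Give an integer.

J is directly tied to N and Q. That is 2 neighbors, so the degree of J is 2.

2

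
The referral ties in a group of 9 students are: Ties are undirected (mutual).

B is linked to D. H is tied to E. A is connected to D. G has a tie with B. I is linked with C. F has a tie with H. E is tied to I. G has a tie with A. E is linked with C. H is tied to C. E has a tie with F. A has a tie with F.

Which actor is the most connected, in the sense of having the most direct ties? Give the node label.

E

Degrees — A:3, B:2, C:3, D:2, E:4, F:3, G:2, H:3, I:2.
The maximum is 4, attained only by E.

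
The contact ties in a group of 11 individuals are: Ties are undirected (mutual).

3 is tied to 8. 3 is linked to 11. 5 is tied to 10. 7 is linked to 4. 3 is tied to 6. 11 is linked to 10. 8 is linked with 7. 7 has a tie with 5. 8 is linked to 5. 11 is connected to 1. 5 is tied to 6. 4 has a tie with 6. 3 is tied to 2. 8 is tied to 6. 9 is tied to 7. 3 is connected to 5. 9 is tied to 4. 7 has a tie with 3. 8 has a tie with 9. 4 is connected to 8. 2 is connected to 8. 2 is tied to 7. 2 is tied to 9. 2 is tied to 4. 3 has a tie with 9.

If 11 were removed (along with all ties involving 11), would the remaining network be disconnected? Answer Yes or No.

Yes

Removing 11 leaves {2, 3, 4, 5, 6, 7, 8, 9, and 10} with no path to {1}, so the network splits into 2 components. 11 is a cut vertex.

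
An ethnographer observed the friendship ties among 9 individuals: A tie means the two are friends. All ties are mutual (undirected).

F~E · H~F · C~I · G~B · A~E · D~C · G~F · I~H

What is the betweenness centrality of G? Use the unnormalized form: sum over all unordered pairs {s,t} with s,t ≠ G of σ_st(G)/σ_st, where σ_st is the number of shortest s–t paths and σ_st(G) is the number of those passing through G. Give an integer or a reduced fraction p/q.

Pairs whose geodesics pass through G — C–B: 1; E–B: 1; D–B: 1; A–B: 1; B–F: 1; B–H: 1; B–I: 1.
All other pairs contribute 0.
Summing the contributions gives betweenness(G) = 7.

7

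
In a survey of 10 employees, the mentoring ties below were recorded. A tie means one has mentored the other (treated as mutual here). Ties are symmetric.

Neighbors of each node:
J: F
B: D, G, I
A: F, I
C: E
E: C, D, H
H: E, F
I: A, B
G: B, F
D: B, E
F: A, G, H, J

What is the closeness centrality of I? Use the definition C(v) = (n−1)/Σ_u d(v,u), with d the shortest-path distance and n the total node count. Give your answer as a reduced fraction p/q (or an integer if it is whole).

Distances from I: A:1, B:1, C:4, D:2, E:3, F:2, G:2, H:3, J:3. Sum = 21.
n = 10, so closeness = 9/21 = 3/7.

3/7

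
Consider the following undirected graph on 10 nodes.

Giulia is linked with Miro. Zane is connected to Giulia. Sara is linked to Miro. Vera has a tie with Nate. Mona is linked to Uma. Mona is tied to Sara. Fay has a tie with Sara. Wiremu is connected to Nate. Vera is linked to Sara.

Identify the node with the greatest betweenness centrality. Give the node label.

Sara

Unnormalized betweenness of each node: Fay:0, Giulia:8, Miro:14, Mona:8, Nate:8, Sara:29, Uma:0, Vera:14, Wiremu:0, Zane:0.
Sara has the largest value, 29, making it the main broker — the node through which the most shortest paths run.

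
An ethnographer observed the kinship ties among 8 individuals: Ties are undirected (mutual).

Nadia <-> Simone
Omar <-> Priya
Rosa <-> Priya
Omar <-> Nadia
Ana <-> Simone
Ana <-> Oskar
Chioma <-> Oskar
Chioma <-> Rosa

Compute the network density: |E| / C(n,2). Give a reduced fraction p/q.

2/7

There are 8 edges and 8 nodes, so the maximum possible is C(8,2) = 28.
Density = 8/28 = 2/7.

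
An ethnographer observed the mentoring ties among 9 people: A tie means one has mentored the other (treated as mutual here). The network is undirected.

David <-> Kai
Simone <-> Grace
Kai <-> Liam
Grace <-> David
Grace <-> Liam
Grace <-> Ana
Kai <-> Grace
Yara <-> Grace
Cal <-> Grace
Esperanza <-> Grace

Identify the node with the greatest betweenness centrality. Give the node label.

Unnormalized betweenness of each node: Ana:0, Cal:0, David:0, Esperanza:0, Grace:51/2, Kai:1/2, Liam:0, Simone:0, Yara:0.
Grace has the largest value, 51/2, making it the main broker — the node through which the most shortest paths run.

Grace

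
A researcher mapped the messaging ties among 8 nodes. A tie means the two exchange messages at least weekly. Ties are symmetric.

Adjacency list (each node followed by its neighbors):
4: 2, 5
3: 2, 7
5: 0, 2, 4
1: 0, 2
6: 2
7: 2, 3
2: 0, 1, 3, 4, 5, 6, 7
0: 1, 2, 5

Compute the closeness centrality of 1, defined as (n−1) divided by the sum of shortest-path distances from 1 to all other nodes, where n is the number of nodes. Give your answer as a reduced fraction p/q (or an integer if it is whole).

7/12

Distances from 1: 0:1, 2:1, 3:2, 4:2, 5:2, 6:2, 7:2. Sum = 12.
n = 8, so closeness = 7/12.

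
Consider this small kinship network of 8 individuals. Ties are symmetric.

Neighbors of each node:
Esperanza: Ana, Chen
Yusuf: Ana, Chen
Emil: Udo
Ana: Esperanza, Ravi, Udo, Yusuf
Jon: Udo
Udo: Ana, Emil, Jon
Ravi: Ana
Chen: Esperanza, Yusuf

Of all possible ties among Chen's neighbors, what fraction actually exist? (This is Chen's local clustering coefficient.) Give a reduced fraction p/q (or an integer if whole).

Chen's neighbors: Esperanza and Yusuf (k = 2).
Possible neighbor pairs: C(2,2) = 1. Edges among them: none → e = 0.
Clustering(Chen) = 0/1.

0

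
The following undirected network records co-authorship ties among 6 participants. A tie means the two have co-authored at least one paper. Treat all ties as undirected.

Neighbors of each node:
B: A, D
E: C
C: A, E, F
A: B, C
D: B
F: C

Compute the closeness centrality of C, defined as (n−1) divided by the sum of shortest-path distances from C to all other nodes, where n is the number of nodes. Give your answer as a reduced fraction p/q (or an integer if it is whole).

5/8

Distances from C: A:1, B:2, D:3, E:1, F:1. Sum = 8.
n = 6, so closeness = 5/8.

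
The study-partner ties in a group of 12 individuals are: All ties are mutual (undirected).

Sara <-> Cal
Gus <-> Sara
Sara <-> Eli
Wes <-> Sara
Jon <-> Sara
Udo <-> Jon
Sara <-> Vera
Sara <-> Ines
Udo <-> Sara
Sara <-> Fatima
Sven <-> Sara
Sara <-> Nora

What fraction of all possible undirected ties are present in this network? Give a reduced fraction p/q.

2/11

There are 12 edges and 12 nodes, so the maximum possible is C(12,2) = 66.
Density = 12/66 = 2/11.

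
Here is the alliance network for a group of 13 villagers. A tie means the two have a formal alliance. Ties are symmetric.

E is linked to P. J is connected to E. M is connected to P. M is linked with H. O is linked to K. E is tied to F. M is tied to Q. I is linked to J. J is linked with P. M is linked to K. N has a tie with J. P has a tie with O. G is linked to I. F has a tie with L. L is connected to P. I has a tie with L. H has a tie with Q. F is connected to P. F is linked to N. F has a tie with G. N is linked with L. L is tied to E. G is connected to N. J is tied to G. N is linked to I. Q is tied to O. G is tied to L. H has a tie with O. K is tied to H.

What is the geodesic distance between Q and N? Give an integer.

One shortest route is Q – O – P – F – N, which uses 4 edges, and at distance 3 from Q we only reach {E, F, J, L}, which does not include N. So d(Q,N) = 4.

4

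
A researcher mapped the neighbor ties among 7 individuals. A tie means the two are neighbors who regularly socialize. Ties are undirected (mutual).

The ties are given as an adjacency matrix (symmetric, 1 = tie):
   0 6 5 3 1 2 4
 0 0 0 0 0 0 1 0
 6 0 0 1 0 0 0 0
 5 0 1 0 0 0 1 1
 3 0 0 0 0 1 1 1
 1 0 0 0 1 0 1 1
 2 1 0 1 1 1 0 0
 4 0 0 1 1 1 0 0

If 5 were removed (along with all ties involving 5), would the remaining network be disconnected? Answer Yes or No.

Removing 5 leaves {0, 1, 2, 3, and 4} with no path to {6}, so the network splits into 2 components. 5 is a cut vertex.

Yes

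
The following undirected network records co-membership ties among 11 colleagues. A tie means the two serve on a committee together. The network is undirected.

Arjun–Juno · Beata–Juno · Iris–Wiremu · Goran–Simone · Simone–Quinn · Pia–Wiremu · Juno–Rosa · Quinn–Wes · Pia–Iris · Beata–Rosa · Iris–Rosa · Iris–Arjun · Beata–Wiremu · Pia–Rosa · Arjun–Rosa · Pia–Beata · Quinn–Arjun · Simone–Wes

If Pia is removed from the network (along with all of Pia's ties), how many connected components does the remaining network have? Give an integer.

1

Pia's neighbors (Beata, Iris, Rosa, and Wiremu) remain reachable from one another through other ties, so the rest of the network stays in one piece.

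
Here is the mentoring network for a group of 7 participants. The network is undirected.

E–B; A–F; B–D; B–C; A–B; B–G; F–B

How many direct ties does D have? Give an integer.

D is directly tied to B. That is 1 neighbor, so the degree of D is 1.

1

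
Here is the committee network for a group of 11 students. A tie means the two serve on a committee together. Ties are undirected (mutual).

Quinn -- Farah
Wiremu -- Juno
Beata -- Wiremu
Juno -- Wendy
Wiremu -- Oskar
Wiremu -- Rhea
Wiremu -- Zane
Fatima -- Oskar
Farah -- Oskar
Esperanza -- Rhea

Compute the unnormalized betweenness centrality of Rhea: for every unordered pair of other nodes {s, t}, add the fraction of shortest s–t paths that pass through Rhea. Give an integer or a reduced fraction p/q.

9

Pairs whose geodesics pass through Rhea — Zane–Esperanza: 1; Beata–Esperanza: 1; Wendy–Esperanza: 1; Fatima–Esperanza: 1; Juno–Esperanza: 1; Quinn–Esperanza: 1; Oskar–Esperanza: 1; Wiremu–Esperanza: 1; Farah–Esperanza: 1.
All other pairs contribute 0.
Summing the contributions gives betweenness(Rhea) = 9.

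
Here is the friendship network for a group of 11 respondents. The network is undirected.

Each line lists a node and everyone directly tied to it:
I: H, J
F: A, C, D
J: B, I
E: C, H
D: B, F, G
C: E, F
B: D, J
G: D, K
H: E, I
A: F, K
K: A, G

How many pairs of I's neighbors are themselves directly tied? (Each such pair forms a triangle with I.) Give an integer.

0

I's neighbors are H and J, but none of them are tied to each other, so no triangle contains I.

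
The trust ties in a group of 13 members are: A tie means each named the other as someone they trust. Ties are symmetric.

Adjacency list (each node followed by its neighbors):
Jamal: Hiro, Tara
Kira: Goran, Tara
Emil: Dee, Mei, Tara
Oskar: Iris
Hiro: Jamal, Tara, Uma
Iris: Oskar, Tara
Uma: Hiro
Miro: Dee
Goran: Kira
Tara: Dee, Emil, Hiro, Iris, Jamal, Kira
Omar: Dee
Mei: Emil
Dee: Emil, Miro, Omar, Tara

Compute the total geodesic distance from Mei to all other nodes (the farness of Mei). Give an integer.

Distances from Mei: Dee:2, Emil:1, Goran:4, Hiro:3, Iris:3, Jamal:3, Kira:3, Miro:3, Omar:3, Oskar:4, Tara:2, Uma:4.
Sum = 2 + 1 + 4 + 3 + 3 + 3 + 3 + 3 + 3 + 4 + 2 + 4 = 35.

35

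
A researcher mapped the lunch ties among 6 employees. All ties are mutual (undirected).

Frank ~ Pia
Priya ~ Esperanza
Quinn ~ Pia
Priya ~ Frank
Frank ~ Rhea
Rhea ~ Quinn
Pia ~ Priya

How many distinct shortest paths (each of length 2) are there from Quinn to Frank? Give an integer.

2

The shortest distance is 2. The length-2 paths are: Quinn–Rhea–Frank; Quinn–Pia–Frank.
That gives 2 distinct shortest paths.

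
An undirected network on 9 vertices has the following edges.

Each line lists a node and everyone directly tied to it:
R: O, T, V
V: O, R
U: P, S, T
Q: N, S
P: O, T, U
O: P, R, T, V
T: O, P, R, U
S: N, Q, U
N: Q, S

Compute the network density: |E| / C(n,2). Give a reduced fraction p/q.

There are 13 edges and 9 nodes, so the maximum possible is C(9,2) = 36.
Density = 13/36.

13/36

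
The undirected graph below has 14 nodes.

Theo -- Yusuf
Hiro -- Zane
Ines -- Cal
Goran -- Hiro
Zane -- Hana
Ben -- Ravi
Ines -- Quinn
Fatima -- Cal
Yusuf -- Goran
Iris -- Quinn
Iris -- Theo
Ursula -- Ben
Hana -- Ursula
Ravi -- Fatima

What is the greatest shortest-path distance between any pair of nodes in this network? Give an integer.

7

Eccentricity of each node (its greatest distance to any other): Ben:7, Cal:7, Fatima:7, Goran:7, Hana:7, Hiro:7, Ines:7, Iris:7, Quinn:7, Ravi:7, Theo:7, Ursula:7, Yusuf:7, Zane:7.
The maximum eccentricity is 7, realized for instance by the pair Yusuf–Ravi via Yusuf – Theo – Iris – Quinn – Ines – Cal – Fatima – Ravi. So the diameter is 7.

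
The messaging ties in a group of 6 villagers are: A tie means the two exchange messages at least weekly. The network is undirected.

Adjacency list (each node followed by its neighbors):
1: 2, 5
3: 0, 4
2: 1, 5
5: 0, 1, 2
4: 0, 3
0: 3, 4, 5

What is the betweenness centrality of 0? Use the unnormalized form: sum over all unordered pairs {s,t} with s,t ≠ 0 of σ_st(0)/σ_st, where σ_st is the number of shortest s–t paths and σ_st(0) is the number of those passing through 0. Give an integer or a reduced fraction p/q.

6

Pairs whose geodesics pass through 0 — 2–3: 1; 2–4: 1; 1–3: 1; 1–4: 1; 5–3: 1; 5–4: 1.
All other pairs contribute 0.
Summing the contributions gives betweenness(0) = 6.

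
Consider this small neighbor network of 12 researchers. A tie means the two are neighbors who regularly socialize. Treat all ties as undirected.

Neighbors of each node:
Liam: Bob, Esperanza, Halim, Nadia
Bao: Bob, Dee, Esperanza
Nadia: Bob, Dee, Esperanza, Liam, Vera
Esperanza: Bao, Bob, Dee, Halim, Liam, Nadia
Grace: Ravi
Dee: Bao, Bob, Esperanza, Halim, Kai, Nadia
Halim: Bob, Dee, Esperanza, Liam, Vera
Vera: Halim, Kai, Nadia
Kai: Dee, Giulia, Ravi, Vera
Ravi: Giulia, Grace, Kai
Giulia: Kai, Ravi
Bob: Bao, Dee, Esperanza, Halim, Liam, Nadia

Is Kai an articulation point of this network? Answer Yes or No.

Removing Kai leaves {Bao, Bob, Dee, Esperanza, Halim, Liam, Nadia, and Vera} with no path to {Giulia, Grace, and Ravi}, so the network splits into 2 components. Kai is a cut vertex.

Yes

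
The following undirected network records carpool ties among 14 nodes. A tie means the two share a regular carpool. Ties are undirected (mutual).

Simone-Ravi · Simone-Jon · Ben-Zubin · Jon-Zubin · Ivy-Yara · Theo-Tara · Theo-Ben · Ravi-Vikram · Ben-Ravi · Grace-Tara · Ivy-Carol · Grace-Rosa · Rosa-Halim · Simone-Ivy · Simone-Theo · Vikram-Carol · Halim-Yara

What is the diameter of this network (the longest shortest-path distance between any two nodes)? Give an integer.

5

Eccentricity of each node (its greatest distance to any other): Ben:5, Carol:5, Grace:5, Halim:5, Ivy:4, Jon:5, Ravi:5, Rosa:5, Simone:4, Tara:4, Theo:4, Vikram:5, Yara:4, Zubin:5.
The maximum eccentricity is 5, realized for instance by the pair Jon–Rosa via Jon – Simone – Ivy – Yara – Halim – Rosa. So the diameter is 5.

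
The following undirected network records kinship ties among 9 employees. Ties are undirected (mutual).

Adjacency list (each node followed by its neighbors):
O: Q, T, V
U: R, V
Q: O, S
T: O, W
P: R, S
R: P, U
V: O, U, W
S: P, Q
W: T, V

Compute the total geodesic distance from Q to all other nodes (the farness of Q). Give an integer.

17

Distances from Q: O:1, P:2, R:3, S:1, T:2, U:3, V:2, W:3.
Sum = 1 + 2 + 3 + 1 + 2 + 3 + 2 + 3 = 17.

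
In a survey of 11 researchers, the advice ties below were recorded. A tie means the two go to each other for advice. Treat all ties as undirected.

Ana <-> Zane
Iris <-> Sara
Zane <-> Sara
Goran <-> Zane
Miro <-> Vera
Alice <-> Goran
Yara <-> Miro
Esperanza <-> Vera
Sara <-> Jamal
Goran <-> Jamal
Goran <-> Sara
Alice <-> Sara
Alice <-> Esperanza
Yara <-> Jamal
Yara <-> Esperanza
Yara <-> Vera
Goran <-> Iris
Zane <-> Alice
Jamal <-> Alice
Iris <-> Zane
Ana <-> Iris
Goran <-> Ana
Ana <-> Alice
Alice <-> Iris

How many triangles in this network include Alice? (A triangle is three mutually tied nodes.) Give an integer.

11

Alice's neighbors: Ana, Esperanza, Goran, Iris, Jamal, Sara, and Zane.
Neighbor pairs that are themselves tied: Alice–Ana–Goran; Alice–Ana–Iris; Alice–Ana–Zane; Alice–Goran–Iris; Alice–Goran–Jamal; Alice–Goran–Sara; Alice–Goran–Zane; Alice–Iris–Sara; Alice–Iris–Zane; Alice–Jamal–Sara; Alice–Sara–Zane. Each forms one triangle with Alice, for 11 in total.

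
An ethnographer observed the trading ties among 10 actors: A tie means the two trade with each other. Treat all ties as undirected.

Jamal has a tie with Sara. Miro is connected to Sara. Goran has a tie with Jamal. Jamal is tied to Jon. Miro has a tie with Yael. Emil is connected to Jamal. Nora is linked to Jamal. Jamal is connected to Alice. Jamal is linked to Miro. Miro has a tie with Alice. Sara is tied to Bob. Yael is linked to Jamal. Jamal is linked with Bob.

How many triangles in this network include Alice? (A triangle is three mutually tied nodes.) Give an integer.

Alice's neighbors: Jamal and Miro.
Neighbor pairs that are themselves tied: Alice–Jamal–Miro. Each forms one triangle with Alice, for 1 in total.

1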